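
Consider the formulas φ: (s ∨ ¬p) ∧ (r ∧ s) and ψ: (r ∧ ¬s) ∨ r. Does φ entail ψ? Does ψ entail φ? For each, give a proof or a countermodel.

Not equivalent: only (⇒) holds.

[⇒] Assume the antecedent. If s is true, the antecedent forces (s = T, p = F, r = T) or (s = T, p = T, r = T), and (r ∧ ¬s) ∨ r holds there. If s is false, the antecedent cannot hold. Either way (r ∧ ¬s) ∨ r holds.

[⇐] This fails. Under s = F, p = F, r = T, the left side is false but the right side is true.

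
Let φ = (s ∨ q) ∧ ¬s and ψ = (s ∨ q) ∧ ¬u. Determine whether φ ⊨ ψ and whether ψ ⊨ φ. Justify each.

(⇒) This fails. Under s = F, u = T, q = T, the left side is true but the right side is false.

(⇐) This fails. Under s = T, u = F, q = F, the left side is false but the right side is true.

(⇒) fails and (⇐) fails.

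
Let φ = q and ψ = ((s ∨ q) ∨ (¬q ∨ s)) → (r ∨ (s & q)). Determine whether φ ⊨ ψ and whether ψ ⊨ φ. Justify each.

Both directions fail.

Forward direction. This fails. Under q = T, s = F, r = F, the left side is true but the right side is false.

Converse. This fails. Under q = F, s = F, r = T, the left side is false but the right side is true.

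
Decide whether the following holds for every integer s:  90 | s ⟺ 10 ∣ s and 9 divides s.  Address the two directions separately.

Forward direction. If 90 ∣ s, write s = 90q. Since 90 = 9·10, s = 10·(9q), so 10 ∣ s; and since 90 = 10·9, s = 9·(10q), so 9 ∣ s.

Converse. Suppose 10 ∣ s and 9 ∣ s. Any common multiple of 10 and 9 is a multiple of their lcm; here gcd(10, 9) = 1, so lcm(10, 9) = 10·9 = 90, so 90 ∣ s.

Equivalent; both directions hold.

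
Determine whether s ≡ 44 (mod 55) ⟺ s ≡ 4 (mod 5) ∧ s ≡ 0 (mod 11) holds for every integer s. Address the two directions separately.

[⇒] Suppose s ≡ 44 (mod 55); write s = 55j + 44. Since 5 ∣ 55, reducing mod 5 gives s ≡ 44 ≡ 4 (mod 5); since 11 ∣ 55, reducing mod 11 gives s ≡ 44 ≡ 0 (mod 11).

[⇐] Conversely, if s ≡ 4 (mod 5) and s ≡ 0 (mod 11), then by the Chinese remainder theorem s ≡ 44 (mod 55). This is exactly s ≡ 44 (mod 55).

Equivalent; both directions hold.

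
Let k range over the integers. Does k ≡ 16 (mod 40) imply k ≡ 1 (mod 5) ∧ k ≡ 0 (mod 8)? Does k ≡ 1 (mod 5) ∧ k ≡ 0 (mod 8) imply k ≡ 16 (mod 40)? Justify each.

Both implications hold.

(⟸) If k ≡ 1 (mod 5) and k ≡ 0 (mod 8), then by the Chinese remainder theorem k ≡ 16 (mod 40). This is exactly k ≡ 16 (mod 40).

(⟹) Suppose k ≡ 16 (mod 40); write k = 40j + 16. Since 5 ∣ 40, reducing mod 5 gives k ≡ 16 ≡ 1 (mod 5); since 8 ∣ 40, reducing mod 8 gives k ≡ 16 ≡ 0 (mod 8).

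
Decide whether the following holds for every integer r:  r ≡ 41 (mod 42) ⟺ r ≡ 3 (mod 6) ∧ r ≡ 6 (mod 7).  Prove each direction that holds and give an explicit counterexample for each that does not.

(⇒) fails and (⇐) fails.

(⟹) This fails: r = 41 gives 41 ≡ 41 (mod 42) but 41 ≡ 5 (mod 6), so the conjunction on the right does not hold.

(⟸) This fails: r = 27 satisfies both congruences on the right (27 ≡ 3 mod 6 and 27 ≡ 6 mod 7) yet 27 ≡ 27 (mod 42), not 41.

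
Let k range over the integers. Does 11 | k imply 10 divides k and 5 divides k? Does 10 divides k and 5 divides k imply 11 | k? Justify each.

Neither direction holds.

(⇒) This fails: take k = 11. Certainly 11 ∣ 11, but 10 ∤ 11.

(⇐) This fails: take k = 10. Both 10 ∣ 10 and 5 ∣ 10, yet 10 is not a multiple of 11 (since 10 = 0·11 + 10), so 11 ∤ 10.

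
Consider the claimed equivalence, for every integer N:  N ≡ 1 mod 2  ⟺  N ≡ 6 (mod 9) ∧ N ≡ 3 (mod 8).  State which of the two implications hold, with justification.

(⟹) This fails: N = 1 gives 1 ≡ 1 (mod 2) but 1 ≡ 1 (mod 9), so the conjunction on the right does not hold.

(⟸) Conversely, if N ≡ 6 (mod 9) and N ≡ 3 (mod 8), then by the Chinese remainder theorem N ≡ 51 (mod 72). Since 51 ≡ 1 (mod 2) and 2 ∣ 72, we get N ≡ 1 (mod 2).

Not equivalent: only (⇐) holds.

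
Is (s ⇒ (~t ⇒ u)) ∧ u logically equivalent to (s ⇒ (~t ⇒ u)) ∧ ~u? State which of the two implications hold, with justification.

Neither implication holds.

(→) This fails. Under s = F, t = F, u = T, the left side is true but the right side is false.

(←) This fails. Under s = F, t = F, u = F, the left side is false but the right side is true.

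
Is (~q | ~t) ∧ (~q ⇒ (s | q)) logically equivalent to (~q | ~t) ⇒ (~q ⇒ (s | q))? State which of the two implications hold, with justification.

(⇐) This fails. Under q = T, t = T, s = F, the left side is false but the right side is true.

(⇒) Assume the antecedent. If q is true, (~q | ~t) ⇒ (~q ⇒ (s | q)) reduces to true regardless of the other variables. If q is false, the antecedent forces (q = F, t = F, s = T) or (q = F, t = T, s = T), and (~q | ~t) ⇒ (~q ⇒ (s | q)) holds there. Either way (~q | ~t) ⇒ (~q ⇒ (s | q)) holds.

Not equivalent: only (⇒) holds.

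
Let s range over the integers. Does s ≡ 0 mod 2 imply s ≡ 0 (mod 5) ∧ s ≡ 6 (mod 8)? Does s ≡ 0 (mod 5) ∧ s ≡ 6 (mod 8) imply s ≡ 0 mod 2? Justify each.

Not equivalent: only (⇐) holds.

(→) This fails: s = 0 gives 0 ≡ 0 (mod 2) but 0 ≡ 0 (mod 8), so the conjunction on the right does not hold.

(←) Conversely, if s ≡ 0 (mod 5) and s ≡ 6 (mod 8), then by the Chinese remainder theorem s ≡ 30 (mod 40). Since 30 ≡ 0 (mod 2) and 2 ∣ 40, we get s ≡ 0 (mod 2).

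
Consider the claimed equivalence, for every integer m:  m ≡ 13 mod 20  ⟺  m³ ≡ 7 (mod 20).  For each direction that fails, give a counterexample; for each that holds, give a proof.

Both directions fail.

Forward direction. This fails: take m = 13. Then 13 ≡ 13 (mod 20), but 13³ = 2197 ≡ 17 (mod 20), not 7.

Converse. This fails: take m = 3. Then 3³ = 27 ≡ 7 (mod 20), yet 3 ≡ 3 (mod 20), not 13.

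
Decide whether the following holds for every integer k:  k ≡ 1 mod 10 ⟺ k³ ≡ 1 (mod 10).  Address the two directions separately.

(⇒) Suppose k ≡ 1 mod 10. Write k = 10j + 1. Then (10j + 1)³ = 1000j³ + 300j² + 30j + 1 = 10(100j³ + 30j² + 3j) + 1, so k³ ≡ 1 (mod 10).

(⇐) Conversely, suppose k³ ≡ 1 (mod 10). The only residue r in {0, …, 9} with r³ ≡ 1 (mod 10) is r = 1, so k ≡ 1 (mod 10).

Equivalent; both directions hold.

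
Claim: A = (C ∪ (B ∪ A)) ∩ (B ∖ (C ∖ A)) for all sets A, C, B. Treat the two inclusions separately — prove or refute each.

(⊆) This inclusion fails. Take A = {1}, C = ∅, B = ∅; then 1 ∈ A but 1 ∉ (C ∪ (B ∪ A)) ∩ (B ∖ (C ∖ A)).

(⊇) This inclusion fails. Take A = ∅, C = ∅, B = {1}; then 1 ∈ (C ∪ (B ∪ A)) ∩ (B ∖ (C ∖ A)) but 1 ∉ A.

Neither inclusion holds.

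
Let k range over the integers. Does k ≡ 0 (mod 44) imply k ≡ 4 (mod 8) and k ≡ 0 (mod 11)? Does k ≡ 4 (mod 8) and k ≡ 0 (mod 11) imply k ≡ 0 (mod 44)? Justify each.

(⇒) This fails: k = 0 gives 0 ≡ 0 (mod 44) but 0 ≡ 0 (mod 8), so the conjunction on the right does not hold.

(⇐) Conversely, if k ≡ 4 (mod 8) and k ≡ 0 (mod 11), then by the Chinese remainder theorem k ≡ 44 (mod 88). Since 44 ≡ 0 (mod 44) and 44 ∣ 88, we get k ≡ 0 (mod 44).

Not equivalent: only (⇐) holds.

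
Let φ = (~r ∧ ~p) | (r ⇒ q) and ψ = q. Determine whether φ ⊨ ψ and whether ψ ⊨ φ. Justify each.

Not equivalent: only (⇐) holds.

(⟸) Assume the antecedent. If q is true, (~r ∧ ~p) | (r ⇒ q) reduces to true regardless of the other variables. If q is false, the antecedent cannot hold. Either way (~r ∧ ~p) | (r ⇒ q) holds.

(⟹) This fails. Under q = F, p = F, r = F, the left side is true but the right side is false.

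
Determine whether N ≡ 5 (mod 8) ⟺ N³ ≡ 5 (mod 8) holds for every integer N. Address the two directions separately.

Both directions hold.

Forward direction. Suppose N ≡ 5 (mod 8). Write N = 8j + 5. Then (8j + 5)³ = 512j³ + 960j² + 600j + 125 = 8(64j³ + 120j² + 75j + 15) + 5, so N³ ≡ 5 (mod 8).

Converse. For the converse, argue contrapositively. If N ≢ 5 (mod 8), then N is congruent to one of 0, 1, 2, 3, 4, 6, 7 modulo 8, and these give N³ ≡ 0, 1, 0, 3, 0, 0, 7 respectively — never 5.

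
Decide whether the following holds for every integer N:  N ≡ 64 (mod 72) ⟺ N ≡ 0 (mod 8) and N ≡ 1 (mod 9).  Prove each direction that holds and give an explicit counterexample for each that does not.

(→) Suppose N ≡ 64 (mod 72); write N = 72j + 64. Since 8 ∣ 72, reducing mod 8 gives N ≡ 64 ≡ 0 (mod 8); since 9 ∣ 72, reducing mod 9 gives N ≡ 64 ≡ 1 (mod 9).

(←) Conversely, if N ≡ 0 (mod 8) and N ≡ 1 (mod 9), then by the Chinese remainder theorem N ≡ 64 (mod 72). This is exactly N ≡ 64 (mod 72).

Both directions hold.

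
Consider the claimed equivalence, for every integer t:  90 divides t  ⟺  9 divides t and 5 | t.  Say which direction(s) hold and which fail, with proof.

[⇒] If 90 ∣ t, write t = 90q. Since 90 = 10·9, t = 9·(10q), so 9 ∣ t; and since 90 = 18·5, t = 5·(18q), so 5 ∣ t.

[⇐] This fails: take t = 45. Both 9 ∣ 45 and 5 ∣ 45, yet 45 is not a multiple of 90 (since 45 = 0·90 + 45), so 90 ∤ 45.

(⇒) holds; (⇐) fails.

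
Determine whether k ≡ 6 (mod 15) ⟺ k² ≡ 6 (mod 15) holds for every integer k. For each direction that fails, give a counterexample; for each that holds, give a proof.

Forward direction. Suppose k ≡ 6 (mod 15). Write k = 15j + 6. Then (15j + 6)² = 225j² + 180j + 36 = 15(15j² + 12j + 2) + 6, so k² ≡ 6 (mod 15).

Converse. This fails: take k = 9. Then 9² = 81 ≡ 6 (mod 15), yet 9 ≡ 9 (mod 15), not 6.

Only the forward direction holds.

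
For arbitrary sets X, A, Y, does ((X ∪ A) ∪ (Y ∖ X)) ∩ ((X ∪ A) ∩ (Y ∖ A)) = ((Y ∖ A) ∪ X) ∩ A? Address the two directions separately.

Neither inclusion holds.

(⊆) This inclusion fails. Take X = {1}, A = ∅, Y = {1}; then 1 ∈ ((X ∪ A) ∪ (Y ∖ X)) ∩ ((X ∪ A) ∩ (Y ∖ A)) but 1 ∉ ((Y ∖ A) ∪ X) ∩ A.

(⊇) This inclusion fails. Take X = {1}, A = {1}, Y = ∅; then 1 ∈ ((Y ∖ A) ∪ X) ∩ A but 1 ∉ ((X ∪ A) ∪ (Y ∖ X)) ∩ ((X ∪ A) ∩ (Y ∖ A)).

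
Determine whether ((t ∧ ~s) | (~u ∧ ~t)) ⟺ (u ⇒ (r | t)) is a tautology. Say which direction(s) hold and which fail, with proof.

[⇒] Assume the antecedent. If u is true, the antecedent forces (s = F, r = F, u = T, t = T) or (s = F, r = T, u = T, t = T), and u ⇒ (r | t) holds there. If u is false, u ⇒ (r | t) reduces to true regardless of the other variables. Either way u ⇒ (r | t) holds.

[⇐] This fails. Under s = F, r = T, u = T, t = F, the left side is false but the right side is true.

Only the forward direction holds.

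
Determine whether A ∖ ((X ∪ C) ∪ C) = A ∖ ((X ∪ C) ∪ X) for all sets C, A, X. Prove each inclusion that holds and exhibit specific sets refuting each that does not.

Both inclusions hold; the sets are equal.

Reverse inclusion. Let x ∈ A ∖ ((X ∪ C) ∪ X). Then x ∈ A and x ∉ C, X, from which x ∈ A ∖ ((X ∪ C) ∪ C).

Forward inclusion. Let x ∈ A ∖ ((X ∪ C) ∪ C). Then x ∈ A and x ∉ C, X, from which x ∈ A ∖ ((X ∪ C) ∪ X).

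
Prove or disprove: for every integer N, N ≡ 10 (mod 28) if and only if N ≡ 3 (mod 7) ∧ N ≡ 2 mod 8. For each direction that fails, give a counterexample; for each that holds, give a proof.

Forward direction. This fails: N = 38 gives 38 ≡ 10 (mod 28) but 38 ≡ 6 (mod 8), so the conjunction on the right does not hold.

Converse. If N ≡ 3 (mod 7) and N ≡ 2 (mod 8), then by the Chinese remainder theorem N ≡ 10 (mod 56). Since 10 ≡ 10 (mod 28) and 28 ∣ 56, we get N ≡ 10 (mod 28).

Only the reverse direction holds.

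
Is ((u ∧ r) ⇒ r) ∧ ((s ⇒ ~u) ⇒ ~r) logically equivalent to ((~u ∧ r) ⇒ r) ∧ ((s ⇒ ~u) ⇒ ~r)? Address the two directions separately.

Equivalent; both directions hold.

(⟸) Assume the antecedent. If r is true, the antecedent forces (u = T, r = T, s = T), and the consequent holds there. If r is false, the consequent reduces to true regardless of the other variables. Either way the consequent holds.

(⟹) Assume the antecedent. If r is true, the antecedent forces (u = T, r = T, s = T), and the consequent holds there. If r is false, the consequent reduces to true regardless of the other variables. Either way the consequent holds.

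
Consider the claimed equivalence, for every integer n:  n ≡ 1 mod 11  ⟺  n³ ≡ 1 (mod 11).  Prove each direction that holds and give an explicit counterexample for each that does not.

Forward direction. Suppose n ≡ 1 mod 11. Write n = 11j + 1. Then (11j + 1)³ = 1331j³ + 363j² + 33j + 1 = 11(121j³ + 33j² + 3j) + 1, so n³ ≡ 1 (mod 11).

Converse. For the converse, argue contrapositively. If n ≢ 1 (mod 11), then n is congruent to one of 0, 2, 3, 4, 5, 6, 7, 8, 9, 10 modulo 11, and these give n³ ≡ 0, 8, 5, 9, 4, 7, 2, 6, 3, 10 respectively — never 1.

Both implications hold.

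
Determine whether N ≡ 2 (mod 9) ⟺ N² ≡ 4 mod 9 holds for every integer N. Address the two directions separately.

Only the forward implication holds.

(←) This fails: take N = 7. Then 7² = 49 ≡ 4 (mod 9), yet 7 ≡ 7 (mod 9), not 2.

(→) Suppose N ≡ 2 (mod 9). Write N = 9j + 2. Then (9j + 2)² = 81j² + 36j + 4 = 9(9j² + 4j) + 4, so N² ≡ 4 (mod 9).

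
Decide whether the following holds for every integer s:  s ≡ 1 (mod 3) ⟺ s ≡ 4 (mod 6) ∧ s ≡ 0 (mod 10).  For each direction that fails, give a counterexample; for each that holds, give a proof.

(→) This fails: s = 1 gives 1 ≡ 1 (mod 3) but 1 ≡ 1 (mod 6), so the conjunction on the right does not hold.

(←) Conversely, if s ≡ 4 (mod 6) and s ≡ 0 (mod 10), then by the Chinese remainder theorem s ≡ 10 (mod 30). Since 10 ≡ 1 (mod 3) and 3 ∣ 30, we get s ≡ 1 (mod 3).

Only the reverse direction holds.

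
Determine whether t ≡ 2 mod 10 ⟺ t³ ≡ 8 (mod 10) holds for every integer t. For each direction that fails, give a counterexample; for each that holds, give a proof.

(⟹) Suppose t ≡ 2 mod 10. Write t = 10j + 2. Then (10j + 2)³ = 1000j³ + 600j² + 120j + 8 = 10(100j³ + 60j² + 12j) + 8, so t³ ≡ 8 (mod 10).

(⟸) For the converse, argue contrapositively. If t ≢ 2 (mod 10), then t is congruent to one of 0, 1, 3, 4, 5, 6, 7, 8, 9 modulo 10, and these give t³ ≡ 0, 1, 7, 4, 5, 6, 3, 2, 9 respectively — never 8.

Both directions hold; the statement is true.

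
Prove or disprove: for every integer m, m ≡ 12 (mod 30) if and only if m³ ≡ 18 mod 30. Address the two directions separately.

Both directions hold.

(⟹) Suppose m ≡ 12 (mod 30). Write m = 30j + 12. Then (30j + 12)³ = 27000j³ + 32400j² + 12960j + 1728 = 30(900j³ + 1080j² + 432j + 57) + 18, so m³ ≡ 18 (mod 30).

(⟸) Conversely, suppose m³ ≡ 18 (mod 30). The only residue r in {0, …, 29} with r³ ≡ 18 (mod 30) is r = 12, so m ≡ 12 (mod 30).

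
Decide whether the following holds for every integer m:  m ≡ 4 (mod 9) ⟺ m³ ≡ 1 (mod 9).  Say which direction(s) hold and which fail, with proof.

Not equivalent: only (⇒) holds.

(←) This fails: take m = 1. Then 1³ = 1 ≡ 1 (mod 9), yet 1 ≡ 1 (mod 9), not 4.

(→) Suppose m ≡ 4 (mod 9). Write m = 9j + 4. Then (9j + 4)³ = 729j³ + 972j² + 432j + 64 = 9(81j³ + 108j² + 48j + 7) + 1, so m³ ≡ 1 (mod 9).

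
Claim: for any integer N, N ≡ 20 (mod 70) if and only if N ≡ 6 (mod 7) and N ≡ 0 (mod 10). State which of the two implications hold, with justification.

Both directions hold.

(⇒) Suppose N ≡ 20 (mod 70); write N = 70j + 20. Since 7 ∣ 70, reducing mod 7 gives N ≡ 20 ≡ 6 (mod 7); since 10 ∣ 70, reducing mod 10 gives N ≡ 20 ≡ 0 (mod 10).

(⇐) Conversely, if N ≡ 6 (mod 7) and N ≡ 0 (mod 10), then by the Chinese remainder theorem N ≡ 20 (mod 70). This is exactly N ≡ 20 (mod 70).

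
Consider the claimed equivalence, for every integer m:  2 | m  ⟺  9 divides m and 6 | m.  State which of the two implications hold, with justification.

Not equivalent: only (⇐) holds.

Forward direction. This fails: take m = 2. Certainly 2 ∣ 2, but 9 ∤ 2.

Converse. Suppose 9 ∣ m and 6 ∣ m. Any common multiple of 9 and 6 is a multiple of their lcm; here lcm(9, 6) = 9·6/gcd(9, 6) = 54/3 = 18, so 18 ∣ m. Since 2 ∣ 18, it follows that 2 ∣ m.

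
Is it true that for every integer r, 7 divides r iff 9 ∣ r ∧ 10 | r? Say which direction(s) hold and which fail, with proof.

Both directions fail.

[⇒] This fails: take r = 7. Certainly 7 ∣ 7, but 9 ∤ 7.

[⇐] This fails: take r = 90. Both 9 ∣ 90 and 10 ∣ 90, yet 90 is not a multiple of 7 (since 90 = 12·7 + 6), so 7 ∤ 90.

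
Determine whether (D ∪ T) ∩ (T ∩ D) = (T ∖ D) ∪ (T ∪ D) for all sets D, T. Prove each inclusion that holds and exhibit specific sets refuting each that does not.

Only the forward inclusion holds.

(⟹) Let x ∈ (D ∪ T) ∩ (T ∩ D). Then x ∈ D ∩ T, from which x ∈ (T ∖ D) ∪ (T ∪ D).

(⟸) This inclusion fails. Take D = {1}, T = ∅; then 1 ∈ (T ∖ D) ∪ (T ∪ D) but 1 ∉ (D ∪ T) ∩ (T ∩ D).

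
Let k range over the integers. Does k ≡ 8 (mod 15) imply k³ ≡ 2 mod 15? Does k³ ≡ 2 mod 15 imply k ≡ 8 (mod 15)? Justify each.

Both implications hold.

[⇒] Suppose k ≡ 8 (mod 15). Write k = 15j + 8. Then (15j + 8)³ = 3375j³ + 5400j² + 2880j + 512 = 15(225j³ + 360j² + 192j + 34) + 2, so k³ ≡ 2 (mod 15).

[⇐] Conversely, suppose k³ ≡ 2 (mod 15). The only residue r in {0, …, 14} with r³ ≡ 2 (mod 15) is r = 8, so k ≡ 8 (mod 15).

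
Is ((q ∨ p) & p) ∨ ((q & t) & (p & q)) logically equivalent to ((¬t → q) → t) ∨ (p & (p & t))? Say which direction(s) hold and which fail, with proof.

(⇒) fails and (⇐) fails.

(→) This fails. Under q = T, p = T, t = F, the left side is true but the right side is false.

(←) This fails. Under q = F, p = F, t = F, the left side is false but the right side is true.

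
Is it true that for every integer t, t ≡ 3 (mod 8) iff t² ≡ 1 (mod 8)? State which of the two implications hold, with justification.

(→) Suppose t ≡ 3 (mod 8). Write t = 8j + 3. Then (8j + 3)² = 64j² + 48j + 9 = 8(8j² + 6j + 1) + 1, so t² ≡ 1 (mod 8).

(←) This fails: take t = 1. Then 1² = 1 ≡ 1 (mod 8), yet 1 ≡ 1 (mod 8), not 3.

Not equivalent: only (⇒) holds.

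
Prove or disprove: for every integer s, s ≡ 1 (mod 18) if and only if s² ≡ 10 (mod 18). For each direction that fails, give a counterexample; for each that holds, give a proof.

(⇒) This fails: take s = 1. Then 1 ≡ 1 (mod 18), but 1² = 1 ≡ 1 (mod 18), not 10.

(⇐) This fails: take s = 8. Then 8² = 64 ≡ 10 (mod 18), yet 8 ≡ 8 (mod 18), not 1.

Neither direction holds.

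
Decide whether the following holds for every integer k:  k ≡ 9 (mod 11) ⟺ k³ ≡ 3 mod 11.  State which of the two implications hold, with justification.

Both directions hold; the statement is true.

(⇐) Suppose k³ ≡ 3 (mod 11). The only residue r in {0, …, 10} with r³ ≡ 3 (mod 11) is r = 9, so k ≡ 9 (mod 11).

(⇒) Suppose k ≡ 9 (mod 11). Write k = 11j + 9. Then (11j + 9)³ = 1331j³ + 3267j² + 2673j + 729 = 11(121j³ + 297j² + 243j + 66) + 3, so k³ ≡ 3 (mod 11).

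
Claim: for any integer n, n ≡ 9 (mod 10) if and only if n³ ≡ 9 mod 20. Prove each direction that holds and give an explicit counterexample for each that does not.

(⇒) fails; (⇐) holds.

(←) The residues r modulo 20 with r³ ≡ 9 (mod 20) are exactly {9}, and each is ≡ 9 (mod 10).

(→) This fails: take n = 19. Then 19 ≡ 9 (mod 10), but 19³ = 6859 ≡ 19 (mod 20), not 9.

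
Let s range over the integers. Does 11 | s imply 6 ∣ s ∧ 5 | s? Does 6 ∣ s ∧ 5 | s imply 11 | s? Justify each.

[⇒] This fails: take s = 11. Certainly 11 ∣ 11, but 6 ∤ 11.

[⇐] This fails: take s = 30. Both 6 ∣ 30 and 5 ∣ 30, yet 30 is not a multiple of 11 (since 30 = 2·11 + 8), so 11 ∤ 30.

(⇒) fails and (⇐) fails.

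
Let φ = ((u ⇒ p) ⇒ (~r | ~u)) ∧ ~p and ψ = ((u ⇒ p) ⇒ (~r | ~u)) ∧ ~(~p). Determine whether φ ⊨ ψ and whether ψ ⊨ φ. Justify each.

Both directions fail.

(→) This fails. Under p = F, u = F, r = F, the left side is true but the right side is false.

(←) This fails. Under p = T, u = F, r = F, the left side is false but the right side is true.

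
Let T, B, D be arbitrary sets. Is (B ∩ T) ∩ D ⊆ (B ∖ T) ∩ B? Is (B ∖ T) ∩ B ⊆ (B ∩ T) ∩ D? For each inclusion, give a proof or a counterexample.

Both inclusions fail.

(⟹) This inclusion fails. Take T = {1}, B = {1}, D = {1}; then 1 ∈ (B ∩ T) ∩ D but 1 ∉ (B ∖ T) ∩ B.

(⟸) This inclusion fails. Take T = ∅, B = {1}, D = ∅; then 1 ∈ (B ∖ T) ∩ B but 1 ∉ (B ∩ T) ∩ D.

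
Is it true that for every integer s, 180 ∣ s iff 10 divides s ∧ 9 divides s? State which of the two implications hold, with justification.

Only the forward direction holds.

(⟹) If 180 ∣ s, write s = 180q. Since 180 = 18·10, s = 10·(18q), so 10 ∣ s; and since 180 = 20·9, s = 9·(20q), so 9 ∣ s.

(⟸) This fails: take s = 90. Both 10 ∣ 90 and 9 ∣ 90, yet 90 is not a multiple of 180 (since 90 = 0·180 + 90), so 180 ∤ 90.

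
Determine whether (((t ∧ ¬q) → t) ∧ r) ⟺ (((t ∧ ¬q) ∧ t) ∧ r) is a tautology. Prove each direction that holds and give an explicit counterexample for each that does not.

(⇒) This fails. Under q = F, r = T, t = F, the left side is true but the right side is false.

(⇐) Assume the antecedent. If q is true, the antecedent cannot hold. If q is false, the antecedent forces (q = F, r = T, t = T), and ((t ∧ ¬q) → t) ∧ r holds there. Either way ((t ∧ ¬q) → t) ∧ r holds.

Not equivalent: only (⇐) holds.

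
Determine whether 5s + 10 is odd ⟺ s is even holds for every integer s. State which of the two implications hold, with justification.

(⇒) This fails: s = 3 gives 5s + 10 = 25, which is odd, but 3 is odd, not even.

(⇐) This also fails: s = 2 is even, but 5s + 10 = 20 is even, not odd.

(⇒) fails and (⇐) fails.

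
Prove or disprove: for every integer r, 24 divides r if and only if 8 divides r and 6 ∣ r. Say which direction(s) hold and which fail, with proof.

Converse. Suppose 8 ∣ r and 6 ∣ r. Any common multiple of 8 and 6 is a multiple of their lcm; here lcm(8, 6) = 8·6/gcd(8, 6) = 48/2 = 24, so 24 ∣ r.

Forward direction. If 24 ∣ r, write r = 24q. Since 24 = 3·8, r = 8·(3q), so 8 ∣ r; and since 24 = 4·6, r = 6·(4q), so 6 ∣ r.

Both directions hold.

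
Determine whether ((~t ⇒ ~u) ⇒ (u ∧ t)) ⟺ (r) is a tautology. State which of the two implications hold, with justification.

Neither implication holds.

[⇒] This fails. Under t = F, r = F, u = T, the left side is true but the right side is false.

[⇐] This fails. Under t = F, r = T, u = F, the left side is false but the right side is true.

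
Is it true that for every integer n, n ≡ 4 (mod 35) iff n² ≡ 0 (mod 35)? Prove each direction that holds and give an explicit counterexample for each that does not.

(⇒) fails and (⇐) fails.

(⟹) This fails: take n = 4. Then 4 ≡ 4 (mod 35), but 4² = 16 ≡ 16 (mod 35), not 0.

(⟸) This fails: take n = 0. Then 0² = 0 ≡ 0 (mod 35), yet 0 ≡ 0 (mod 35), not 4.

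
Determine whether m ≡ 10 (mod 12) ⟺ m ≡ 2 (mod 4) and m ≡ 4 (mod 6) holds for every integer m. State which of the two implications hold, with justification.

Equivalent; both directions hold.

(⇒) Suppose m ≡ 10 (mod 12); write m = 12j + 10. Since 4 ∣ 12, reducing mod 4 gives m ≡ 10 ≡ 2 (mod 4); since 6 ∣ 12, reducing mod 6 gives m ≡ 10 ≡ 4 (mod 6).

(⇐) Conversely, if m ≡ 2 (mod 4) and m ≡ 4 (mod 6), then by the Chinese remainder theorem m ≡ 10 (mod 12). This is exactly m ≡ 10 (mod 12).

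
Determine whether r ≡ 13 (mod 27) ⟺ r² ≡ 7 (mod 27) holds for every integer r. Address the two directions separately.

Not equivalent: only (⇒) holds.

(⟹) Suppose r ≡ 13 (mod 27). Write r = 27j + 13. Then (27j + 13)² = 729j² + 702j + 169 = 27(27j² + 26j + 6) + 7, so r² ≡ 7 (mod 27).

(⟸) This fails: take r = 14. Then 14² = 196 ≡ 7 (mod 27), yet 14 ≡ 14 (mod 27), not 13.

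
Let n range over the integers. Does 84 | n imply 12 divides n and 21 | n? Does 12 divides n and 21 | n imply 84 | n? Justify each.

Both directions hold.

(⇒) If 84 ∣ n, write n = 84q. Since 84 = 7·12, n = 12·(7q), so 12 ∣ n; and since 84 = 4·21, n = 21·(4q), so 21 ∣ n.

(⇐) Suppose 12 ∣ n and 21 ∣ n. Any common multiple of 12 and 21 is a multiple of their lcm; here lcm(12, 21) = 12·21/gcd(12, 21) = 252/3 = 84, so 84 ∣ n.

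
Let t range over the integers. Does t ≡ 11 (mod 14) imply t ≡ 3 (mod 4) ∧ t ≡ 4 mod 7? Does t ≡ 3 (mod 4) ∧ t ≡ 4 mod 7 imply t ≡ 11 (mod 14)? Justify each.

(⟹) This fails: t = 25 gives 25 ≡ 11 (mod 14) but 25 ≡ 1 (mod 4), so the conjunction on the right does not hold.

(⟸) Conversely, if t ≡ 3 (mod 4) and t ≡ 4 (mod 7), then by the Chinese remainder theorem t ≡ 11 (mod 28). Since 11 ≡ 11 (mod 14) and 14 ∣ 28, we get t ≡ 11 (mod 14).

Only the converse holds.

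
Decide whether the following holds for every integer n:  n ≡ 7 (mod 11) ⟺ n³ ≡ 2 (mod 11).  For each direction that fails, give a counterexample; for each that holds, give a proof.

(⟹) Suppose n ≡ 7 (mod 11). Write n = 11j + 7. Then (11j + 7)³ = 1331j³ + 2541j² + 1617j + 343 = 11(121j³ + 231j² + 147j + 31) + 2, so n³ ≡ 2 (mod 11).

(⟸) For the converse, argue contrapositively. If n ≢ 7 (mod 11), then n is congruent to one of 0, 1, 2, 3, 4, 5, 6, 8, 9, 10 modulo 11, and these give n³ ≡ 0, 1, 8, 5, 9, 4, 7, 6, 3, 10 respectively — never 2.

Both implications hold.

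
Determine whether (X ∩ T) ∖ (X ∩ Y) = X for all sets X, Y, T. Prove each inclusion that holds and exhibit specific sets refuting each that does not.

(⊆) Let x ∈ (X ∩ T) ∖ (X ∩ Y). Then x ∈ X ∩ T and x ∉ Y, from which x ∈ X.

(⊇) This inclusion fails. Take X = {1}, Y = ∅, T = ∅; then 1 ∈ X but 1 ∉ (X ∩ T) ∖ (X ∩ Y).

(⊆) holds; (⊇) fails.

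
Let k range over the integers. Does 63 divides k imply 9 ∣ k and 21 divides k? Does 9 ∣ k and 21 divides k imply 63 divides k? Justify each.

[⇒] If 63 ∣ k, write k = 63q. Since 63 = 7·9, k = 9·(7q), so 9 ∣ k; and since 63 = 3·21, k = 21·(3q), so 21 ∣ k.

[⇐] Suppose 9 ∣ k and 21 ∣ k. Any common multiple of 9 and 21 is a multiple of their lcm; here lcm(9, 21) = 9·21/gcd(9, 21) = 189/3 = 63, so 63 ∣ k.

Both directions hold; the statement is true.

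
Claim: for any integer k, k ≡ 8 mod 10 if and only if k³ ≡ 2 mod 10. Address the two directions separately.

(⇒) Suppose k ≡ 8 mod 10. Write k = 10j + 8. Then (10j + 8)³ = 1000j³ + 2400j² + 1920j + 512 = 10(100j³ + 240j² + 192j + 51) + 2, so k³ ≡ 2 (mod 10).

(⇐) For the converse, argue contrapositively. If k ≢ 8 (mod 10), then k is congruent to one of 0, 1, 2, 3, 4, 5, 6, 7, 9 modulo 10, and these give k³ ≡ 0, 1, 8, 7, 4, 5, 6, 3, 9 respectively — never 2.

The biconditional holds.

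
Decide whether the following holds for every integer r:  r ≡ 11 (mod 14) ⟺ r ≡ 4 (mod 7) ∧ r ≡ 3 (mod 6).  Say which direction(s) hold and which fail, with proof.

(⇒) This fails: r = 25 gives 25 ≡ 11 (mod 14) but 25 ≡ 1 (mod 6), so the conjunction on the right does not hold.

(⇐) Conversely, if r ≡ 4 (mod 7) and r ≡ 3 (mod 6), then by the Chinese remainder theorem r ≡ 39 (mod 42). Since 39 ≡ 11 (mod 14) and 14 ∣ 42, we get r ≡ 11 (mod 14).

Only the reverse direction holds.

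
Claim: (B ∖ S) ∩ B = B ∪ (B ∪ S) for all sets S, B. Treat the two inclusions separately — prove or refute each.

(⟸) This inclusion fails. Take S = {1}, B = ∅; then 1 ∈ B ∪ (B ∪ S) but 1 ∉ (B ∖ S) ∩ B.

(⟹) Let x ∈ (B ∖ S) ∩ B. Then x ∈ B and x ∉ S, from which x ∈ B ∪ (B ∪ S).

The sets are not equal: only the forward inclusion holds.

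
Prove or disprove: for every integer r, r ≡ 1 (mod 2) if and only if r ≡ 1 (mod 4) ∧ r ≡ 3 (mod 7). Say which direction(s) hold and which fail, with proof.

(⇒) fails; (⇐) holds.

(⟹) This fails: r = 1 gives 1 ≡ 1 (mod 2) but 1 ≡ 1 (mod 7), so the conjunction on the right does not hold.

(⟸) Conversely, if r ≡ 1 (mod 4) and r ≡ 3 (mod 7), then by the Chinese remainder theorem r ≡ 17 (mod 28). Since 17 ≡ 1 (mod 2) and 2 ∣ 28, we get r ≡ 1 (mod 2).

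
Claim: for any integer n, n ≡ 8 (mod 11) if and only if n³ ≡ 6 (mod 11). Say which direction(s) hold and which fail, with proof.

Both implications hold.

(⇒) Suppose n ≡ 8 (mod 11). Write n = 11j + 8. Then (11j + 8)³ = 1331j³ + 2904j² + 2112j + 512 = 11(121j³ + 264j² + 192j + 46) + 6, so n³ ≡ 6 (mod 11).

(⇐) For the converse, argue contrapositively. If n ≢ 8 (mod 11), then n is congruent to one of 0, 1, 2, 3, 4, 5, 6, 7, 9, 10 modulo 11, and these give n³ ≡ 0, 1, 8, 5, 9, 4, 7, 2, 3, 10 respectively — never 6.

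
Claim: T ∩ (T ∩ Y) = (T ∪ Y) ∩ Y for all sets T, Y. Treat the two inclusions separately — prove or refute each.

Only the forward inclusion holds.

Forward inclusion. Let x ∈ T ∩ (T ∩ Y). Then x ∈ T ∩ Y, from which x ∈ (T ∪ Y) ∩ Y.

Reverse inclusion. This inclusion fails. Take T = ∅, Y = {1}; then 1 ∈ (T ∪ Y) ∩ Y but 1 ∉ T ∩ (T ∩ Y).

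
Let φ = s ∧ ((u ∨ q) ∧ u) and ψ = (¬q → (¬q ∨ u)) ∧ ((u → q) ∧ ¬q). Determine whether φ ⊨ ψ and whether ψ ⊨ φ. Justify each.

(⇒) fails and (⇐) fails.

[⇒] This fails. Under q = F, u = T, s = T, the left side is true but the right side is false.

[⇐] This fails. Under q = F, u = F, s = F, the left side is false but the right side is true.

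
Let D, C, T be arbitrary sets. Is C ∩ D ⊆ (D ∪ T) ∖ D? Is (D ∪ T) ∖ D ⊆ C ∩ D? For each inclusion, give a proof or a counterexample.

Neither inclusion holds.

Forward inclusion. This inclusion fails. Take D = {1}, C = {1}, T = ∅; then 1 ∈ C ∩ D but 1 ∉ (D ∪ T) ∖ D.

Reverse inclusion. This inclusion fails. Take D = ∅, C = ∅, T = {1}; then 1 ∈ (D ∪ T) ∖ D but 1 ∉ C ∩ D.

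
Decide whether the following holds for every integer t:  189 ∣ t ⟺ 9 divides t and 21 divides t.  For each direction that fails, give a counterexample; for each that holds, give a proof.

(⇒) holds; (⇐) fails.

(⇒) If 189 ∣ t, write t = 189q. Since 189 = 21·9, t = 9·(21q), so 9 ∣ t; and since 189 = 9·21, t = 21·(9q), so 21 ∣ t.

(⇐) This fails: take t = 63. Both 9 ∣ 63 and 21 ∣ 63, yet 63 is not a multiple of 189 (since 63 = 0·189 + 63), so 189 ∤ 63.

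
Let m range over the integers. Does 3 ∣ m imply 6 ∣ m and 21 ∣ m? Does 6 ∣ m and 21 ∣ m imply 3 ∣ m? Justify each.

Forward direction. This fails: take m = 3. Certainly 3 ∣ 3, but 6 ∤ 3.

Converse. Suppose 6 ∣ m and 21 ∣ m. Any common multiple of 6 and 21 is a multiple of their lcm; here lcm(6, 21) = 6·21/gcd(6, 21) = 126/3 = 42, so 42 ∣ m. Since 3 ∣ 42, it follows that 3 ∣ m.

The forward direction fails; the converse holds.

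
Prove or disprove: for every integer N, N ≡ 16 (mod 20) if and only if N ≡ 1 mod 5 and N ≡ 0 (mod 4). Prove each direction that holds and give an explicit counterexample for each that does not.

(⟹) Suppose N ≡ 16 (mod 20); write N = 20j + 16. Since 5 ∣ 20, reducing mod 5 gives N ≡ 16 ≡ 1 (mod 5); since 4 ∣ 20, reducing mod 4 gives N ≡ 16 ≡ 0 (mod 4).

(⟸) Conversely, if N ≡ 1 (mod 5) and N ≡ 0 (mod 4), then by the Chinese remainder theorem N ≡ 16 (mod 20). This is exactly N ≡ 16 (mod 20).

The biconditional holds.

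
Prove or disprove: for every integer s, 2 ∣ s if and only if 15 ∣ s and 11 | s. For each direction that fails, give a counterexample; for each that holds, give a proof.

Both directions fail.

Forward direction. This fails: take s = 2. Certainly 2 ∣ 2, but 15 ∤ 2.

Converse. This fails: take s = 165. Both 15 ∣ 165 and 11 ∣ 165, yet 165 is not a multiple of 2 (since 165 = 82·2 + 1), so 2 ∤ 165.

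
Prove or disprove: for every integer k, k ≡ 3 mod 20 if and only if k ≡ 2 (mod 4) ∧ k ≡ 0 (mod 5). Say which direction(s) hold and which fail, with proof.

Neither implication holds.

(→) This fails: k = 3 gives 3 ≡ 3 (mod 20) but 3 ≡ 3 (mod 4), so the conjunction on the right does not hold.

(←) This fails: k = 10 satisfies both congruences on the right (10 ≡ 2 mod 4 and 10 ≡ 0 mod 5) yet 10 ≡ 10 (mod 20), not 3.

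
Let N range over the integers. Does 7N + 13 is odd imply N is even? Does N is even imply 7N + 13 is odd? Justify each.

Forward direction. Suppose 7N + 13 is odd. Since 7 is odd, 7N and N have the same parity, so 7N + 13 ≡ N + 13 (mod 2). As 13 is odd, 7N + 13 is odd exactly when N is even. Thus N is even.

Converse. Suppose N is even; write N = 2j. Then 7N + 13 = 7·(2j) + 13 = 2·7j + 13, which is odd.

Both directions hold.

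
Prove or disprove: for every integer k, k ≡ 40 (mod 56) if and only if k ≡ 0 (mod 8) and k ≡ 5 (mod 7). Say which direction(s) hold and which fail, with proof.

Both directions hold.

(⇒) Suppose k ≡ 40 (mod 56); write k = 56j + 40. Since 8 ∣ 56, reducing mod 8 gives k ≡ 40 ≡ 0 (mod 8); since 7 ∣ 56, reducing mod 7 gives k ≡ 40 ≡ 5 (mod 7).

(⇐) Conversely, if k ≡ 0 (mod 8) and k ≡ 5 (mod 7), then by the Chinese remainder theorem k ≡ 40 (mod 56). This is exactly k ≡ 40 (mod 56).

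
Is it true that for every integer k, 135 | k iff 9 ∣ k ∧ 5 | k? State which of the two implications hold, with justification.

(←) This fails: take k = 45. Both 9 ∣ 45 and 5 ∣ 45, yet 45 is not a multiple of 135 (since 45 = 0·135 + 45), so 135 ∤ 45.

(→) If 135 ∣ k, write k = 135q. Since 135 = 15·9, k = 9·(15q), so 9 ∣ k; and since 135 = 27·5, k = 5·(27q), so 5 ∣ k.

Only the forward direction holds.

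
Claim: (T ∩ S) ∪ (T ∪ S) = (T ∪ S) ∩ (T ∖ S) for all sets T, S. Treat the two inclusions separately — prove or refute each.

Forward inclusion. This inclusion fails. Take T = ∅, S = {1}; then 1 ∈ (T ∩ S) ∪ (T ∪ S) but 1 ∉ (T ∪ S) ∩ (T ∖ S).

Reverse inclusion. Let x ∈ (T ∪ S) ∩ (T ∖ S). Then x ∈ T and x ∉ S, from which x ∈ (T ∩ S) ∪ (T ∪ S).

The sets are not equal: only the reverse inclusion holds.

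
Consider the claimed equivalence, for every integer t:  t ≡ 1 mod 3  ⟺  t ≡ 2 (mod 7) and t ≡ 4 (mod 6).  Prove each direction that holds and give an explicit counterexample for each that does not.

Only the converse holds.

[⇒] This fails: t = 1 gives 1 ≡ 1 (mod 3) but 1 ≡ 1 (mod 7), so the conjunction on the right does not hold.

[⇐] Conversely, if t ≡ 2 (mod 7) and t ≡ 4 (mod 6), then by the Chinese remainder theorem t ≡ 16 (mod 42). Since 16 ≡ 1 (mod 3) and 3 ∣ 42, we get t ≡ 1 (mod 3).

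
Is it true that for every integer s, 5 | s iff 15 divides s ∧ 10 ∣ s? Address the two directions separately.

(⇐) Suppose 15 ∣ s and 10 ∣ s. Any common multiple of 15 and 10 is a multiple of their lcm; here lcm(15, 10) = 15·10/gcd(15, 10) = 150/5 = 30, so 30 ∣ s. Since 5 ∣ 30, it follows that 5 ∣ s.

(⇒) This fails: take s = 5. Certainly 5 ∣ 5, but 15 ∤ 5.

(⇒) fails; (⇐) holds.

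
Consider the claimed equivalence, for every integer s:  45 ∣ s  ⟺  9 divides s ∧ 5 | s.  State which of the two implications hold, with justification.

Forward direction. If 45 ∣ s, write s = 45q. Since 45 = 5·9, s = 9·(5q), so 9 ∣ s; and since 45 = 9·5, s = 5·(9q), so 5 ∣ s.

Converse. Suppose 9 ∣ s and 5 ∣ s. Any common multiple of 9 and 5 is a multiple of their lcm; here gcd(9, 5) = 1, so lcm(9, 5) = 9·5 = 45, so 45 ∣ s.

Equivalent; both directions hold.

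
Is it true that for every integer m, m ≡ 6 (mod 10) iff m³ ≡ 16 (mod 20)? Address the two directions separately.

The biconditional holds.

(←) The residues r modulo 20 with r³ ≡ 16 (mod 20) are exactly {6, 16}, and each is ≡ 6 (mod 10).

(→) Suppose m ≡ 6 (mod 10). Working modulo 20, m ∈ {6, 16}; for each such r, r³ ≡ 16 (mod 20).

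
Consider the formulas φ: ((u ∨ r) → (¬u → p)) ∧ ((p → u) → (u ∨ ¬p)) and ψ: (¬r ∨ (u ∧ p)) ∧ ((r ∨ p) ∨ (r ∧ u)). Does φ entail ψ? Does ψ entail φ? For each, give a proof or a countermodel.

Not equivalent: only (⇐) holds.

Forward direction. This fails. Under r = F, u = F, p = F, the left side is true but the right side is false.

Converse. Assume the antecedent. If r is true, the antecedent forces (r = T, u = T, p = T), and the consequent holds there. If r is false, the consequent reduces to true regardless of the other variables. Either way the consequent holds.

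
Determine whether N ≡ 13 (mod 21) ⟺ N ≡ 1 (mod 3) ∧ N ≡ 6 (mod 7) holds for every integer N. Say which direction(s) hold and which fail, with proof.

Both directions hold.

(⇒) Suppose N ≡ 13 (mod 21); write N = 21j + 13. Since 3 ∣ 21, reducing mod 3 gives N ≡ 13 ≡ 1 (mod 3); since 7 ∣ 21, reducing mod 7 gives N ≡ 13 ≡ 6 (mod 7).

(⇐) Conversely, if N ≡ 1 (mod 3) and N ≡ 6 (mod 7), then by the Chinese remainder theorem N ≡ 13 (mod 21). This is exactly N ≡ 13 (mod 21).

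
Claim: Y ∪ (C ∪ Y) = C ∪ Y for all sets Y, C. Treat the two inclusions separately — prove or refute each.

Both inclusions hold.

Forward inclusion. Let x ∈ Y ∪ (C ∪ Y). Then either x ∈ Y and x ∉ C; or x ∈ C and x ∉ Y; or x ∈ Y ∩ C. In each case x ∈ C ∪ Y, so Y ∪ (C ∪ Y) ⊆ C ∪ Y.

Reverse inclusion. Let x ∈ C ∪ Y. Then either x ∈ Y and x ∉ C; or x ∈ C and x ∉ Y; or x ∈ Y ∩ C. In each case x ∈ Y ∪ (C ∪ Y), so C ∪ Y ⊆ Y ∪ (C ∪ Y).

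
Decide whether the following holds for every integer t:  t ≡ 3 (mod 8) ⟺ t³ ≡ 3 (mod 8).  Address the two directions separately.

Forward direction. Suppose t ≡ 3 (mod 8). Write t = 8j + 3. Then (8j + 3)³ = 512j³ + 576j² + 216j + 27 = 8(64j³ + 72j² + 27j + 3) + 3, so t³ ≡ 3 (mod 8).

Converse. For the converse, argue contrapositively. If t ≢ 3 (mod 8), then t is congruent to one of 0, 1, 2, 4, 5, 6, 7 modulo 8, and these give t³ ≡ 0, 1, 0, 0, 5, 0, 7 respectively — never 3.

Both implications hold.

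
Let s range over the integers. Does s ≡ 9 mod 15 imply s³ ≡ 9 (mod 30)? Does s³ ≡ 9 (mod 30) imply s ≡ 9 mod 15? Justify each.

(⟸) The residues r modulo 30 with r³ ≡ 9 (mod 30) are exactly {9}, and each is ≡ 9 (mod 15).

(⟹) This fails: take s = 24. Then 24 ≡ 9 (mod 15), but 24³ = 13824 ≡ 24 (mod 30), not 9.

Not equivalent: only (⇐) holds.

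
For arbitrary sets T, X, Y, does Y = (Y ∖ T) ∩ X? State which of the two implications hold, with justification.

(⊆) This inclusion fails. Take T = ∅, X = ∅, Y = {1}; then 1 ∈ Y but 1 ∉ (Y ∖ T) ∩ X.

(⊇) Let x ∈ (Y ∖ T) ∩ X. Then x ∈ X ∩ Y and x ∉ T, from which x ∈ Y.

Only the reverse inclusion holds.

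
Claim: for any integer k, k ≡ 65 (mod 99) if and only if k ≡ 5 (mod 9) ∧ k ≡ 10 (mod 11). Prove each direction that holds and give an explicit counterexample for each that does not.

Neither implication holds.

(⟹) This fails: k = 65 gives 65 ≡ 65 (mod 99) but 65 ≡ 2 (mod 9), so the conjunction on the right does not hold.

(⟸) This fails: k = 32 satisfies both congruences on the right (32 ≡ 5 mod 9 and 32 ≡ 10 mod 11) yet 32 ≡ 32 (mod 99), not 65.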